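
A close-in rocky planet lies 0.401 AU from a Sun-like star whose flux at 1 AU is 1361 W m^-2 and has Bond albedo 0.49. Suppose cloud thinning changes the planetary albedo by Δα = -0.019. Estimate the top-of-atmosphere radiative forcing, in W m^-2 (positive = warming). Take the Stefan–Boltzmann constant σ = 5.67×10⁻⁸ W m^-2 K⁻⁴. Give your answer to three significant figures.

Irradiance scales as 1/d², so S = 1361 W m^-2 × (1/0.401)² = 8464 W m^-2.
The change in absorbed flux is Δ[S(1−α)/4] = −SΔα/4 = 40.20 W m^-2.

40.2 W m^-2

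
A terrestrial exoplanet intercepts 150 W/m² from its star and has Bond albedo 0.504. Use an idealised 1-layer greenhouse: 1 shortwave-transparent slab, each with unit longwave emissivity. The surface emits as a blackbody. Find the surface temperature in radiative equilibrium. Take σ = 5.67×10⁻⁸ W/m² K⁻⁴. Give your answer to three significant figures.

Top-of-atmosphere balance: σT_e⁴ = S(1−α)/4 = 18.60 W/m² → T_e = 134.6 K.
For an N-layer opaque stack, T_s⁴ = (N+1)T_e⁴, hence T_s = (2)^(1/4)×134.6 K = 160.0 K.

160 K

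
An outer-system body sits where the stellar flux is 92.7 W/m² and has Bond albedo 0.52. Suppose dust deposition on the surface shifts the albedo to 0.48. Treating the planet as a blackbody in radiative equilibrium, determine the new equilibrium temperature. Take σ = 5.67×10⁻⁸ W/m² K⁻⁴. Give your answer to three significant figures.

With the new albedo, S(1−α₂)/4 = 12.05 W/m², so T₂ = 120.7 K.

121 K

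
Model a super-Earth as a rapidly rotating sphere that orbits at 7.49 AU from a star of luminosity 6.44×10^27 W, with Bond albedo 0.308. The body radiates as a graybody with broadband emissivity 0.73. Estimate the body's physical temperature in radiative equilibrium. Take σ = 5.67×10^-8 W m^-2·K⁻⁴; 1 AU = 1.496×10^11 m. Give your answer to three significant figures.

Orbital distance: d = 7.49 AU = 1.121×10^12 m.
S = L/(4πd²) = 408.2 W m^-2.
Absorbed flux (global mean): S(1−α)/4 = 408.2·0.692/4 = 70.61 W m^-2.
Equating to εσT⁴ with ε = 0.73: T = (70.61/0.73σ)^(1/4) = 203.2 K.

203 kelvin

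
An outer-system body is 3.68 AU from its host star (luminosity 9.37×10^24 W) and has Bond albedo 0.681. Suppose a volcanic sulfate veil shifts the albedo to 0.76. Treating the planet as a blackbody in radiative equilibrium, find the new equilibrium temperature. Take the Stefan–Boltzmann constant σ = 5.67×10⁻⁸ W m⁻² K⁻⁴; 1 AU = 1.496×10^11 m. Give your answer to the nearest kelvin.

Orbital distance: d = 3.68 AU = 5.505×10^11 m.
Spreading L over a sphere of radius d: S = 9.37×10^24/(4π·5.51×10^11²) = 2.460 W m⁻².
With the new albedo, S(1−α₂)/4 = 0.1476 W m⁻², so T₂ = 40.17 K.

40 kelvin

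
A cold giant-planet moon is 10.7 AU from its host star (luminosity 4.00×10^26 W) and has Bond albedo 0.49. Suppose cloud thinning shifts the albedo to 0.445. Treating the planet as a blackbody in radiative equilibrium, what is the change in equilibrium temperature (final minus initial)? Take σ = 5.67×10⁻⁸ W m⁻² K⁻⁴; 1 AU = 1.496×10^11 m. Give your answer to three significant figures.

1.55 kelvin

d = 10.7 × 1.496×10^11 m = 1.601×10^12 m.
Spreading L over a sphere of radius d: S = 4.00×10^26/(4π·1.60×10^12²) = 12.42 W m⁻².
Initial: T₁ = [S(1−0.49)/(4σ)]^(1/4) = 72.70 K.
After:  T₂ = [12.42·0.555/(4σ)]^(1/4) = 74.25 K.
ΔT = T₂ − T₁ = 1.553 K.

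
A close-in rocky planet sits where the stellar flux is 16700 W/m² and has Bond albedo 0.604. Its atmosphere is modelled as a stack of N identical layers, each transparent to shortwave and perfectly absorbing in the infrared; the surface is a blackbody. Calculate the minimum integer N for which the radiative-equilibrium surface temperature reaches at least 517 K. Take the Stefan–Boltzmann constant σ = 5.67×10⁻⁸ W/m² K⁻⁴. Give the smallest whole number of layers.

2

The effective emission temperature is T_e = [S(1−α)/(4σ)]^¼ = 413.2 K.
T_s = (N+1)^(1/4)·T_e ≥ 517 K requires N+1 ≥ (T_s/T_e)⁴ = (517/413.2)⁴ = 2.450.
Rounding up, N = 2.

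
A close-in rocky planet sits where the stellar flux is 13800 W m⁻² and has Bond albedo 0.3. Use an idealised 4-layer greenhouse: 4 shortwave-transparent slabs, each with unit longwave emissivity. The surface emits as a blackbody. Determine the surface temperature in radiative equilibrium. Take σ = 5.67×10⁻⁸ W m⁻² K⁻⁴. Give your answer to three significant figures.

Top-of-atmosphere balance: σT_e⁴ = S(1−α)/4 = 2415 W m⁻² → T_e = 454.3 K.
Layer-by-layer balance gives σT_s⁴ = (N+1)σT_e⁴, so T_s = 5^¼·454.3 = 679.3 K.

679 K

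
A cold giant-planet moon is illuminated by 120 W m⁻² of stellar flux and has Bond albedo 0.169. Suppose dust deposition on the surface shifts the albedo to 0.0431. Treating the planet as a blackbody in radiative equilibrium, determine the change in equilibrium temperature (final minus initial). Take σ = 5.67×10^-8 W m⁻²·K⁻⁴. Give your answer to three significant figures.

5.20 K

Before: T₁ = [120.0·0.831/(4σ)]^(1/4) = 144.8 K.
Final:   T₂ = [S(1−0.0431)/(4σ)]^(1/4) = 150.0 K.
ΔT = T₂ − T₁ = 5.198 K.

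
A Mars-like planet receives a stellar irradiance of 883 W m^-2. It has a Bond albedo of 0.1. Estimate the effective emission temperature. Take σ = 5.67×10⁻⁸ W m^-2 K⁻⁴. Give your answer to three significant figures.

Averaging over the sphere, the absorbed flux is S(1−α)/4 = 198.7 W m^-2.
In equilibrium σT⁴ equals this, so T = 243.3 K.

243 K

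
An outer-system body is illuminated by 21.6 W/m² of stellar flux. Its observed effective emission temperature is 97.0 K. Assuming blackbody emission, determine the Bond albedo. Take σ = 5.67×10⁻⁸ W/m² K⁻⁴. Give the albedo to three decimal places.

Rearranging the radiative balance, α = 1 − 4σT⁴/S.
4σT⁴ = 4·5.67×10⁻⁸·(97.0)⁴ = 20.08 W/m².
Hence α = 1 − 20.08/21.60 = 0.0704.

0.070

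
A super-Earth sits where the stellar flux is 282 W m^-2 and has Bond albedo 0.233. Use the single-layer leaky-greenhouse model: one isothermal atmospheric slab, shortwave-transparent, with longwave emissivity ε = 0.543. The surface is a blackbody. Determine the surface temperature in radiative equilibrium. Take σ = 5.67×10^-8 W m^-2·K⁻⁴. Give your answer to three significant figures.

The planet radiates to space at T_e = [S(1−α)/(4σ)]^(1/4) = 175.7 K.
The surface balance (absorbed SW + ε·downward IR = σT_s⁴) with T_a⁴ = T_s⁴/2 reduces to T_s = T_e·[2/(2−ε)]^¼ = 190.2 K.

190 K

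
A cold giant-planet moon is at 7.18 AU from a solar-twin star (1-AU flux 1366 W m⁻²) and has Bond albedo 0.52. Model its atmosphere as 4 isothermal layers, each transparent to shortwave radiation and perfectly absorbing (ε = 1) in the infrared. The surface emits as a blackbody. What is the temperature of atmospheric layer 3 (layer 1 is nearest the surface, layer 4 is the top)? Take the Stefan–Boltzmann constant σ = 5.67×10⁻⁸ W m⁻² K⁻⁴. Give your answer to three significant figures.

103 K

Irradiance scales as 1/d², so S = 1366 W m⁻² × (1/7.18)² = 26.50 W m⁻².
Top-of-atmosphere balance: σT_e⁴ = S(1−α)/4 = 3.180 W m⁻² → T_e = 86.54 K.
In the N-layer model, layer k (counted from the surface) has T_k = (N+1−k)^(1/4)·T_e.
With k = 3: T_3 = (4+1−3)^¼·86.54 K = 102.9 K.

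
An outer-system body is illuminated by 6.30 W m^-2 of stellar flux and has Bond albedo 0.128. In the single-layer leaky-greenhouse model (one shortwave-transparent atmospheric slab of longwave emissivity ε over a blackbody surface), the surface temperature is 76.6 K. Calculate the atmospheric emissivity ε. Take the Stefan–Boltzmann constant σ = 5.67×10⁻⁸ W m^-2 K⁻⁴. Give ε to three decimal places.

0.593

Effective temperature: T_e = [S(1−α)/(4σ)]^(1/4) = 70.15 K.
Since (2−ε)/2 = (T_e/T_s)⁴ = 0.7036, ε = 0.5929.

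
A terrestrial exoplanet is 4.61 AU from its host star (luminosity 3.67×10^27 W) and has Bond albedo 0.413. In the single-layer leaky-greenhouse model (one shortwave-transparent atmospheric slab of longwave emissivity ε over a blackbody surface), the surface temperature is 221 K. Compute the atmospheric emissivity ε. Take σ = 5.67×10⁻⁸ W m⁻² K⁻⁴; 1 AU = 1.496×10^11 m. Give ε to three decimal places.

0.668

d = 4.61 × 1.496×10^11 m = 6.897×10^11 m.
Spreading L over a sphere of radius d: S = 3.67×10^27/(4π·6.90×10^11²) = 614.0 W m⁻².
Effective temperature: T_e = [S(1−α)/(4σ)]^(1/4) = 199.7 K.
T_s⁴ = T_e⁴·2/(2−ε) → ε = 2 − 2(T_e/T_s)⁴ = 2 − 2·(199.7/221)⁴ = 0.6676.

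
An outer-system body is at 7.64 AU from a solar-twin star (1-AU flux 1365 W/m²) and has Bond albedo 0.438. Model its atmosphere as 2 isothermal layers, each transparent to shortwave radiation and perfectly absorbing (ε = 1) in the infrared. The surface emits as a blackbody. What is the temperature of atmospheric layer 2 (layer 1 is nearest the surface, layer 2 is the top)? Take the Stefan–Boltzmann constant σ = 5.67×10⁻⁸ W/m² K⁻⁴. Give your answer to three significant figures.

87.2 K

Irradiance scales as 1/d², so S = 1365 W/m² × (1/7.64)² = 23.39 W/m².
The effective emission temperature is T_e = [S(1−α)/(4σ)]^¼ = 87.25 K.
In the N-layer model, layer k (counted from the surface) has T_k = (N+1−k)^(1/4)·T_e.
With k = 2: T_2 = (2+1−2)^¼·87.25 K = 87.25 K.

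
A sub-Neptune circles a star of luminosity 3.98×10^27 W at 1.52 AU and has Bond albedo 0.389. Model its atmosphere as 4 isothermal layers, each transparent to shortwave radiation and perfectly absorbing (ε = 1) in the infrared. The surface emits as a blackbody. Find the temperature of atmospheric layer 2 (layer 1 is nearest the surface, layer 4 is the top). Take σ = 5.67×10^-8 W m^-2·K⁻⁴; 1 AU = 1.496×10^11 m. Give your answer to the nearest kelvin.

Orbital distance: d = 1.52 AU = 2.274×10^11 m.
S = L/(4πd²) = 6125 W m^-2.
Top-of-atmosphere balance: σT_e⁴ = S(1−α)/4 = 935.6 W m^-2 → T_e = 358.4 K.
Each opaque layer satisfies 2T_j⁴ = T_{j−1}⁴ + T_{j+1}⁴, giving T_k⁴ = (N+1−k)T_e⁴.
With k = 2: T_2 = (4+1−2)^¼·358.4 K = 471.7 K.

472 K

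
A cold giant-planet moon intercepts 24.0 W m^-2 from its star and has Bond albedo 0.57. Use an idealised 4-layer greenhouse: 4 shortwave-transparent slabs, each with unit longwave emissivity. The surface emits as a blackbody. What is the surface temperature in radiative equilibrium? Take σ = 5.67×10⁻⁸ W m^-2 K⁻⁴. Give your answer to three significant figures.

123 K

OLR = S(1−α)/4 = 2.580 W m^-2; the top layer radiates at T_e = 82.13 K.
Layer-by-layer balance gives σT_s⁴ = (N+1)σT_e⁴, so T_s = 5^¼·82.13 = 122.8 K.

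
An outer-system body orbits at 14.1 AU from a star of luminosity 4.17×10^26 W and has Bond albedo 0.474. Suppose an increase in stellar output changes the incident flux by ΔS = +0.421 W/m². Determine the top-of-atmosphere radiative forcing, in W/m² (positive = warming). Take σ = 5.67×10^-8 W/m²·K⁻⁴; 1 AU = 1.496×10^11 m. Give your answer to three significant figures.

0.0554 W/m²

d = 14.1 × 1.496×10^11 m = 2.109×10^12 m.
Flux at the orbit: S = L/(4πd²) = 4.17×10^26/(4π·(2.11×10^12)²) = 7.458 W/m².
Only a fraction (1−α) is absorbed and it's spread over 4πR², so ΔF = (1−α)ΔS/4 = 0.05536 W/m².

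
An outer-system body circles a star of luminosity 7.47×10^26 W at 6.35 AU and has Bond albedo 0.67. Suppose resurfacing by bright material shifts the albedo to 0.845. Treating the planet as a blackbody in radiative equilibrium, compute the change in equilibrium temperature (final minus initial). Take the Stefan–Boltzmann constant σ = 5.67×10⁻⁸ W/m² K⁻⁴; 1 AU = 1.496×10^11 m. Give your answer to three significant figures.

Orbital distance: d = 6.35 AU = 9.500×10^11 m.
Spreading L over a sphere of radius d: S = 7.47×10^26/(4π·9.50×10^11²) = 65.87 W/m².
Initial: T₁ = [S(1−0.67)/(4σ)]^(1/4) = 98.94 K.
With α = 0.845, T₂ = 81.91 K.
Change: 81.91 − 98.94 = -17.03 K.

-17.0 kelvin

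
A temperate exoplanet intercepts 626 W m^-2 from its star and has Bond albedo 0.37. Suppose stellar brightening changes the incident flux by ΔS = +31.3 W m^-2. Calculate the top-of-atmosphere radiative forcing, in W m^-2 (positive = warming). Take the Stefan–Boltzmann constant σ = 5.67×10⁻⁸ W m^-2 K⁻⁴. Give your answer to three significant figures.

Only a fraction (1−α) is absorbed and it's spread over 4πR², so ΔF = (1−α)ΔS/4 = 4.930 W m^-2.

4.93 W m^-2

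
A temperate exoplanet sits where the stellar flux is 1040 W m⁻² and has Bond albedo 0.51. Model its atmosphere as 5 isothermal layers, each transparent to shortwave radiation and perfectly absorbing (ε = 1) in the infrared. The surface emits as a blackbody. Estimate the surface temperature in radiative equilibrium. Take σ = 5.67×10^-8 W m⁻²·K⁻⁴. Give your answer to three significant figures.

341 K

Top-of-atmosphere balance: σT_e⁴ = S(1−α)/4 = 127.4 W m⁻² → T_e = 217.7 K.
Layer-by-layer balance gives σT_s⁴ = (N+1)σT_e⁴, so T_s = 6^¼·217.7 = 340.7 K.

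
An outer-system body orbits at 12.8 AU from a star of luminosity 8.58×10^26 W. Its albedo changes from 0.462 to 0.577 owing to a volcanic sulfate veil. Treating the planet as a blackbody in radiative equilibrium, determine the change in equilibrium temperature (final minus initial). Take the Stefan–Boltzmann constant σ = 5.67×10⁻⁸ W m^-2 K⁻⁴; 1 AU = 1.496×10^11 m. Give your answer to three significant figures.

-4.76 K

d = 12.8 × 1.496×10^11 m = 1.915×10^12 m.
Flux at the orbit: S = L/(4πd²) = 8.58×10^26/(4π·(1.91×10^12)²) = 18.62 W m^-2.
Before: T₁ = [18.62·0.538/(4σ)]^(1/4) = 81.52 K.
Final:   T₂ = [S(1−0.577)/(4σ)]^(1/4) = 76.77 K.
ΔT = T₂ − T₁ = -4.757 K.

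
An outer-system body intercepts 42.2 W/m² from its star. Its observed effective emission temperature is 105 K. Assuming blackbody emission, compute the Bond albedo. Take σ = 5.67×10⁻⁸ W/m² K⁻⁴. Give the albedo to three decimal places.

Rearranging the radiative balance, α = 1 − 4σT⁴/S.
σT⁴ = 6.892 W/m², so 4σT⁴ = 27.57 W/m².
Hence α = 1 − 27.57/42.20 = 0.3467.

0.347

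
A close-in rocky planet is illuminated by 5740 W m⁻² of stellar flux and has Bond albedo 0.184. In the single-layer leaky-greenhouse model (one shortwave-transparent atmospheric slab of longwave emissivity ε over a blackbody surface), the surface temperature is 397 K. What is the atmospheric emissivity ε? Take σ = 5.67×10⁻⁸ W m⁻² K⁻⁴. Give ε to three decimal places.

0.337

TOA balance gives T_e = 379.1 K.
Since (2−ε)/2 = (T_e/T_s)⁴ = 0.8314, ε = 0.3372.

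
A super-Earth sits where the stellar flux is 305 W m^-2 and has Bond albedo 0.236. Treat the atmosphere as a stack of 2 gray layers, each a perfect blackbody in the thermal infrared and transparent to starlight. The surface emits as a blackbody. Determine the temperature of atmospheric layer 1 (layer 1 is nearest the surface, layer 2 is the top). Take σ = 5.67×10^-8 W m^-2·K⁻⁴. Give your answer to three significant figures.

Top-of-atmosphere balance: σT_e⁴ = S(1−α)/4 = 58.26 W m^-2 → T_e = 179.0 K.
Each opaque layer satisfies 2T_j⁴ = T_{j−1}⁴ + T_{j+1}⁴, giving T_k⁴ = (N+1−k)T_e⁴.
With k = 1: T_1 = (2+1−1)^¼·179.0 K = 212.9 K.

213 kelvin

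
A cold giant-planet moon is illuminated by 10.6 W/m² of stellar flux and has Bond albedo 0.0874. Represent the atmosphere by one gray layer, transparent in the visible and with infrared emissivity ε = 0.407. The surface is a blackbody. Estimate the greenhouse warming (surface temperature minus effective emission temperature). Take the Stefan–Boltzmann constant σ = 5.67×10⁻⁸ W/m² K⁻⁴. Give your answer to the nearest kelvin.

5 kelvin

Effective emission temperature (TOA balance): σT_e⁴ = S(1−α)/4 = 2.418 W/m² → T_e = 80.81 K.
For a single slab of emissivity ε, T_s⁴ = 2T_e⁴/(2−ε); thus T_s = 80.81·(1.255)^(1/4) = 85.54 K.
Greenhouse warming: T_s − T_e = 4.730 K.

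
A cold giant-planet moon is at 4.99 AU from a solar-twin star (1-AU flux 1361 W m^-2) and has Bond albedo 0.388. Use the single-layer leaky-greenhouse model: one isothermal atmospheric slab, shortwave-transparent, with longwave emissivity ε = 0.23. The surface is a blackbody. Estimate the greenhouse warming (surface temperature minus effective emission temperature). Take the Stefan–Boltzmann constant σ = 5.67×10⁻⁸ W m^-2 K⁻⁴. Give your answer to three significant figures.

Flux at the orbit: S = 1361/(4.99)² = 54.66 W m^-2.
Effective emission temperature (TOA balance): σT_e⁴ = S(1−α)/4 = 8.363 W m^-2 → T_e = 110.2 K.
Surface balance with a leaky layer gives σT_s⁴ = σT_e⁴·2/(2−ε), so T_s = T_e·[2/(2−0.23)]^(1/4) = 113.6 K.
Greenhouse warming: T_s − T_e = 3.418 K.

3.42 K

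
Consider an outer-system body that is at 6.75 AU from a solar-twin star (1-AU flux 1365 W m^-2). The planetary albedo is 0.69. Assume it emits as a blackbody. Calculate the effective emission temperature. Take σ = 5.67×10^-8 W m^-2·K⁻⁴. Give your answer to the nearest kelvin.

By the inverse-square law, S = 1365/6.75² = 29.96 W m^-2.
Averaging over the sphere, the absorbed flux is S(1−α)/4 = 2.322 W m^-2.
In equilibrium σT⁴ equals this, so T = 79.99 K.

80 kelvin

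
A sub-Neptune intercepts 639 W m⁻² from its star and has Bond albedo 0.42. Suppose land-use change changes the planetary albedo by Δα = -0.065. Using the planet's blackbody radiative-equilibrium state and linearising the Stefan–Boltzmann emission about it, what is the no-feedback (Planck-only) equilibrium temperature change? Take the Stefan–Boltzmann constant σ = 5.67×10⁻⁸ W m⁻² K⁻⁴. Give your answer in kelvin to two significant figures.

The baseline emission temperature is T_e = 201.1 K.
TOA radiative forcing: ΔF = −S·Δα/4 = −639.0·(-0.065)/4 = 10.38 W m⁻².
Linearising σT⁴ gives d(σT⁴)/dT = 4σT_e³ = 1.843 W m⁻² per K.
ΔT₀ = ΔF/λ_P = 10.38/1.843 = 5.63 K.

5.6 kelvin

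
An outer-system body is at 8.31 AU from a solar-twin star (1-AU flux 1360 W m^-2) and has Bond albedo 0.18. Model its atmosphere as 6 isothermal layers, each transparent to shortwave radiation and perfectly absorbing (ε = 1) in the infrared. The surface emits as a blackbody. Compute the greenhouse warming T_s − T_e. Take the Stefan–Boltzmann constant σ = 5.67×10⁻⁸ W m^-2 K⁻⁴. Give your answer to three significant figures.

Flux at the orbit: S = 1360/(8.31)² = 19.69 W m^-2.
OLR = S(1−α)/4 = 4.037 W m^-2; the top layer radiates at T_e = 91.86 K.
Surface: T_s = (7)^¼·T_e = 149.4 K.
So the greenhouse effect raises the surface by 149.4 − 91.86 = 57.56 K.

57.6 K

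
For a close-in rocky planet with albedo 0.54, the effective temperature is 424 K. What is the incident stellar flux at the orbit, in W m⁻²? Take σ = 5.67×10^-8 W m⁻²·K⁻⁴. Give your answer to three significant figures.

15900 W m⁻²

Invert the energy balance for S: S = 4σT⁴/(1−α).
σT⁴ = 5.67×10⁻⁸·(424)⁴ = 1833 W m⁻².
S = 4·1833/0.46 = 15930 W m⁻².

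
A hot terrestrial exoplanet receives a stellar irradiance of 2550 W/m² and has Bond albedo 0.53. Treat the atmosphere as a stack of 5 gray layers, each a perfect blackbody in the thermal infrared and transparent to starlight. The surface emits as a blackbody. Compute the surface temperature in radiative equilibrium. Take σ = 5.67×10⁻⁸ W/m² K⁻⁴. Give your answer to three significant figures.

Top-of-atmosphere balance: σT_e⁴ = S(1−α)/4 = 299.6 W/m² → T_e = 269.6 K.
Layer-by-layer balance gives σT_s⁴ = (N+1)σT_e⁴, so T_s = 6^¼·269.6 = 422.0 K.

422 K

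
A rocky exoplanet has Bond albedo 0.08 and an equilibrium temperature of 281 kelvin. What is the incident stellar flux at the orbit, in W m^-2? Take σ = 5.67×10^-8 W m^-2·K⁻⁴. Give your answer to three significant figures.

1540 W m^-2

From S(1−α)/4 = σT⁴: S = 4σT⁴/(1−α).
σT⁴ = 5.67×10⁻⁸·(281)⁴ = 353.5 W m^-2.
S = 4·353.5/0.92 = 1537 W m^-2.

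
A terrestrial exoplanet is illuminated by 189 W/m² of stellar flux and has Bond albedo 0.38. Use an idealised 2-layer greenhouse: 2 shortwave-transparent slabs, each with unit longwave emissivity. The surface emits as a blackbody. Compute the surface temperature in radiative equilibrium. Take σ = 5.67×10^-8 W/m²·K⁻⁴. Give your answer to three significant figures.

OLR = S(1−α)/4 = 29.29 W/m²; the top layer radiates at T_e = 150.8 K.
For an N-layer opaque stack, T_s⁴ = (N+1)T_e⁴, hence T_s = (3)^(1/4)×150.8 K = 198.4 K.

198 kelvin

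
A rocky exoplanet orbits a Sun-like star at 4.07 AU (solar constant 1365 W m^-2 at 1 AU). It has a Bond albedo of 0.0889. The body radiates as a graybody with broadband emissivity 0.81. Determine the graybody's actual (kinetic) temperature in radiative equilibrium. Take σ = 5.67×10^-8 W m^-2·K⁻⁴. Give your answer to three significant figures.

By the inverse-square law, S = 1365/4.07² = 82.40 W m^-2.
Averaging over the sphere, the absorbed flux is S(1−α)/4 = 18.77 W m^-2.
Radiative balance εσT⁴ = 18.77 gives T = [18.77/(0.81·σ)]^(1/4) = 142.2 K.

142 K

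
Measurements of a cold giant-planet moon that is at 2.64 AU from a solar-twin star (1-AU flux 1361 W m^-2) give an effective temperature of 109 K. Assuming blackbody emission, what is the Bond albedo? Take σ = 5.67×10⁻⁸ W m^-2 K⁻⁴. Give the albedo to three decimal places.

By the inverse-square law, S = 1361/2.64² = 195.3 W m^-2.
Energy balance: S(1−α)/4 = σT⁴, so 1−α = 4σT⁴/S.
4σT⁴ = 4·5.67×10⁻⁸·(109)⁴ = 32.01 W m^-2.
1−α = 32.01/195.3 = 0.1639, so α = 0.8361.

0.836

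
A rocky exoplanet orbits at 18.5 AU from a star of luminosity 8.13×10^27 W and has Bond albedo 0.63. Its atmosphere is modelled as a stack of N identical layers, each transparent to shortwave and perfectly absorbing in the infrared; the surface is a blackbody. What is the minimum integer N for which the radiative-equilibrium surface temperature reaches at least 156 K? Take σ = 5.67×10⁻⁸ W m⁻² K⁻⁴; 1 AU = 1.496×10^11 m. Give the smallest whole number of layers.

Orbital distance: d = 18.5 AU = 2.768×10^12 m.
Flux at the orbit: S = L/(4πd²) = 8.13×10^27/(4π·(2.77×10^12)²) = 84.46 W m⁻².
Top-of-atmosphere balance: σT_e⁴ = S(1−α)/4 = 7.813 W m⁻² → T_e = 108.3 K.
T_s = (N+1)^(1/4)·T_e ≥ 156 K requires N+1 ≥ (T_s/T_e)⁴ = (156/108.3)⁴ = 4.298.
The minimum whole number is N = 4.

4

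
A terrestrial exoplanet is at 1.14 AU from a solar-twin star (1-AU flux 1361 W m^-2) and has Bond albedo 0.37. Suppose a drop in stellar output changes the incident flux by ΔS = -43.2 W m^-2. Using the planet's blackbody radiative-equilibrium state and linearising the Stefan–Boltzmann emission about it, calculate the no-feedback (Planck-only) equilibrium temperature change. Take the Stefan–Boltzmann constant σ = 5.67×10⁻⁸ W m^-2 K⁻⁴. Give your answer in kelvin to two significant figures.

By the inverse-square law, S = 1361/1.14² = 1047 W m^-2.
Unperturbed T_e = [1047·(1−0.37)/(4σ)]^¼ = 232.2 K.
Only a fraction (1−α) is absorbed and it's spread over 4πR², so ΔF = (1−α)ΔS/4 = -6.804 W m^-2.
Linearising σT⁴ gives d(σT⁴)/dT = 4σT_e³ = 2.841 W m^-2 per K.
Hence the no-feedback warming is ΔF/(4σT_e³) = -2.40 K.

-2.4 kelvin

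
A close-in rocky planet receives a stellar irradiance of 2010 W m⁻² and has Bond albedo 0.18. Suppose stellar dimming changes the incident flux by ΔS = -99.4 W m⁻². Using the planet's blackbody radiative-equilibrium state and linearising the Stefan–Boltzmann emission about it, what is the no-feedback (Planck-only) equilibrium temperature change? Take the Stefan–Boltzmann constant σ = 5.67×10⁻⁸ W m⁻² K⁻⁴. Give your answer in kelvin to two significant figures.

-3.6 kelvin

Unperturbed T_e = [2010·(1−0.18)/(4σ)]^¼ = 292.0 K.
ΔF = Δ[S(1−α)]/4 = (1−0.18)·-99.4/4 = -20.38 W m⁻².
The Planck feedback parameter is 4σT_e³ = 5.645 W m⁻²/K.
ΔT₀ = ΔF/λ_P = -20.38/5.645 = -3.61 K.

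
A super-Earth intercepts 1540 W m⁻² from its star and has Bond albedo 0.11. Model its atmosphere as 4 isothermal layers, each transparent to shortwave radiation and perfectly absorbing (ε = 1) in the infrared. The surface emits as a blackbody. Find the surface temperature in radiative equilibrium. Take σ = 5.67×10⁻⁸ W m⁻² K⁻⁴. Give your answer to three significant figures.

417 kelvin

Top-of-atmosphere balance: σT_e⁴ = S(1−α)/4 = 342.6 W m⁻² → T_e = 278.8 K.
With N = 4 opaque layers, T_s = (N+1)^(1/4)·T_e = 5^(1/4)·278.8 = 416.9 K.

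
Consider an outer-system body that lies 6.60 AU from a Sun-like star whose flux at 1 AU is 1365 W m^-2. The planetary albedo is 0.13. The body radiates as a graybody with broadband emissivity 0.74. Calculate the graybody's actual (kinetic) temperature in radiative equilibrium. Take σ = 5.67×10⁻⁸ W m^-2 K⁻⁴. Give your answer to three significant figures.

113 K

By the inverse-square law, S = 1365/6.60² = 31.34 W m^-2.
Averaging over the sphere, the absorbed flux is S(1−α)/4 = 6.816 W m^-2.
Equating to εσT⁴ with ε = 0.74: T = (6.816/0.74σ)^(1/4) = 112.9 K.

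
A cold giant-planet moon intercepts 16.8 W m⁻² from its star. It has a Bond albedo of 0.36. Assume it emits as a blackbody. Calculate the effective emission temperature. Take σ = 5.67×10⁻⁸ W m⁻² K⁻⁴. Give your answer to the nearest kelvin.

83 K

Absorbed flux (global mean): S(1−α)/4 = 16.80·0.64/4 = 2.688 W m⁻².
Set σT⁴ = 2.688 → T = (2.688/σ)^(1/4) = 82.98 K.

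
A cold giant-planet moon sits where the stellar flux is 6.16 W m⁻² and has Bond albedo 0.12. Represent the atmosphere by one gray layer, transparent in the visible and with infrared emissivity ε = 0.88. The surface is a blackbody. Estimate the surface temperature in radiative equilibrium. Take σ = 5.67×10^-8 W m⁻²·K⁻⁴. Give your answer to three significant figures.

80.8 K

Effective emission temperature (TOA balance): σT_e⁴ = S(1−α)/4 = 1.355 W m⁻² → T_e = 69.92 K.
The surface balance (absorbed SW + ε·downward IR = σT_s⁴) with T_a⁴ = T_s⁴/2 reduces to T_s = T_e·[2/(2−ε)]^¼ = 80.83 K.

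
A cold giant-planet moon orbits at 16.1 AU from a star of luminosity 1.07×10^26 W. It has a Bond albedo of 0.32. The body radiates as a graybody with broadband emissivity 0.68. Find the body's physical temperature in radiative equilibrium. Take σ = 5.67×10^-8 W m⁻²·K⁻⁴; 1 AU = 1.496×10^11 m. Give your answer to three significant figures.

50.4 K

Orbital distance: d = 16.1 AU = 2.409×10^12 m.
S = L/(4πd²) = 1.468 W m⁻².
The planet absorbs (1−α)S over its disc πR² and re-emits over 4πR², so the mean absorbed flux is (1−0.32)·1.468/4 = 0.2495 W m⁻².
Radiative balance εσT⁴ = 0.2495 gives T = [0.2495/(0.68·σ)]^(1/4) = 50.44 K.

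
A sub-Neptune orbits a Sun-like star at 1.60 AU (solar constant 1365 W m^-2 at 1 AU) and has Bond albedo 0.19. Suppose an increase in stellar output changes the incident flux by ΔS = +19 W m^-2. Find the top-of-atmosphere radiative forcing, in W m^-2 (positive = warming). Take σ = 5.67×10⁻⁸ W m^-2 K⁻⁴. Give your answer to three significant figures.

3.85 W m^-2

By the inverse-square law, S = 1365/1.60² = 533.2 W m^-2.
ΔF = Δ[S(1−α)]/4 = (1−0.19)·+19/4 = 3.848 W m^-2.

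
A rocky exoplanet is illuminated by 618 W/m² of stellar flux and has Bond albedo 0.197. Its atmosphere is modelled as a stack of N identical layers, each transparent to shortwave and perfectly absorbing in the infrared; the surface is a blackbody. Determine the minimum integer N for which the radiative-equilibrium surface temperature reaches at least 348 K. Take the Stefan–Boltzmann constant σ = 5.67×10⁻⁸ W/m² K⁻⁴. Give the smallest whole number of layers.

6

OLR = S(1−α)/4 = 124.1 W/m²; the top layer radiates at T_e = 216.3 K.
T_s = (N+1)^(1/4)·T_e ≥ 348 K requires N+1 ≥ (T_s/T_e)⁴ = (348/216.3)⁴ = 6.703.
Rounding up, N = 6.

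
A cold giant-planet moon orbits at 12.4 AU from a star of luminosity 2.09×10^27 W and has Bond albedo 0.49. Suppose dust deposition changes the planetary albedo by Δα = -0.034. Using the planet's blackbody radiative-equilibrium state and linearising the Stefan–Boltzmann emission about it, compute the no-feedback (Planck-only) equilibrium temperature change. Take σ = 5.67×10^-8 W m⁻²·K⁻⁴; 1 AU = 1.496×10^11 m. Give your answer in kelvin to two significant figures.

1.7 kelvin

Orbital distance: d = 12.4 AU = 1.855×10^12 m.
Spreading L over a sphere of radius d: S = 2.09×10^27/(4π·1.86×10^12²) = 48.33 W m⁻².
Unperturbed T_e = [48.33·(1−0.49)/(4σ)]^¼ = 102.1 K.
TOA radiative forcing: ΔF = −S·Δα/4 = −48.33·(-0.034)/4 = 0.4108 W m⁻².
The Planck feedback parameter is 4σT_e³ = 0.2414 W m⁻²/K.
ΔT₀ = ΔF/λ_P = 0.4108/0.2414 = 1.70 K.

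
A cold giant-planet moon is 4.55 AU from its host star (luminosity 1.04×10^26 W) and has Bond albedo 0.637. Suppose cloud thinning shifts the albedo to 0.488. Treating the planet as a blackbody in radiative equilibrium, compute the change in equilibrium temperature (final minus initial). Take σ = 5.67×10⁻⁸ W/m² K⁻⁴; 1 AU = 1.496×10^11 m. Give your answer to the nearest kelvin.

7 K

Orbital distance: d = 4.55 AU = 6.807×10^11 m.
Spreading L over a sphere of radius d: S = 1.04×10^26/(4π·6.81×10^11²) = 17.86 W/m².
With α = 0.637, T₁ = 73.12 K.
After:  T₂ = [17.86·0.512/(4σ)]^(1/4) = 79.69 K.
ΔT = T₂ − T₁ = 6.565 K.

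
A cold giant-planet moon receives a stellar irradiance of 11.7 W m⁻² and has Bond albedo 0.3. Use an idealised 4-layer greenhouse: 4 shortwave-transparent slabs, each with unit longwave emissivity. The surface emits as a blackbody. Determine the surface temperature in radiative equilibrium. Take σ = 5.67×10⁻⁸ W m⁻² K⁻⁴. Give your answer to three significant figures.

116 kelvin

OLR = S(1−α)/4 = 2.047 W m⁻²; the top layer radiates at T_e = 77.52 K.
With N = 4 opaque layers, T_s = (N+1)^(1/4)·T_e = 5^(1/4)·77.52 = 115.9 K.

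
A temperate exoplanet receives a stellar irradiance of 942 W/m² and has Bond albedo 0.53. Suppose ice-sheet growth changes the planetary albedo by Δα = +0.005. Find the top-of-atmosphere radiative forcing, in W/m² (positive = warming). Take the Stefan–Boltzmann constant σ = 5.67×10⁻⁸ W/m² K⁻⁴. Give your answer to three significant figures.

The change in absorbed flux is Δ[S(1−α)/4] = −SΔα/4 = -1.177 W/m².

-1.18 W/m²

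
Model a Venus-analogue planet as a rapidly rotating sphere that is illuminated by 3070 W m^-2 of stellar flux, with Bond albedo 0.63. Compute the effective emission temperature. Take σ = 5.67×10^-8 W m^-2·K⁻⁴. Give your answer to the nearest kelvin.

266 K

Averaging over the sphere, the absorbed flux is S(1−α)/4 = 284.0 W m^-2.
In equilibrium σT⁴ equals this, so T = 266.0 K.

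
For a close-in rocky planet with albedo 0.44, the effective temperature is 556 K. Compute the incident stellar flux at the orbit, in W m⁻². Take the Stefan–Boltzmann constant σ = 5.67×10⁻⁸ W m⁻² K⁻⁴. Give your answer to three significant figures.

From S(1−α)/4 = σT⁴: S = 4σT⁴/(1−α).
The emitted flux is σT⁴ = 5419 W m⁻².
S = 4·5419/0.56 = 38700 W m⁻².

38700 W m⁻²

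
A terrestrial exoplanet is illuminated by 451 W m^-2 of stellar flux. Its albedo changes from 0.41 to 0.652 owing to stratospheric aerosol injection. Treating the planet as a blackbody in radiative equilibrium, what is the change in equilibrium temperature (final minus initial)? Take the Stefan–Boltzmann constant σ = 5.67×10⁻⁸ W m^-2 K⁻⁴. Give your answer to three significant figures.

Before: T₁ = [451.0·0.59/(4σ)]^(1/4) = 185.1 K.
Final:   T₂ = [S(1−0.652)/(4σ)]^(1/4) = 162.2 K.
ΔT = T₂ − T₁ = -22.88 K.

-22.9 K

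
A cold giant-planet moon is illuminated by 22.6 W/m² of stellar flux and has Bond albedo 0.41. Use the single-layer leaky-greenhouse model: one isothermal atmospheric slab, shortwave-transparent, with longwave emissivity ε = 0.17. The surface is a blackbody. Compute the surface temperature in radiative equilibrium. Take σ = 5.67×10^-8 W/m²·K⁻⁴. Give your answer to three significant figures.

At the top of the atmosphere, σT_e⁴ = S(1−α)/4 = 3.334 W/m², giving T_e = 87.56 K.
The surface balance (absorbed SW + ε·downward IR = σT_s⁴) with T_a⁴ = T_s⁴/2 reduces to T_s = T_e·[2/(2−ε)]^¼ = 89.53 K.

89.5 K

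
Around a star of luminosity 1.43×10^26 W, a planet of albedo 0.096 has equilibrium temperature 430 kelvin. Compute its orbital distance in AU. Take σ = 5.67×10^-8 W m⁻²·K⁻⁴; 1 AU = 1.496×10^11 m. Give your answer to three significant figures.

The flux needed for this T is 4σT⁴/(1−0.096) = 8577 W m⁻².
Then d = [L/(4πS)]^(1/2) = 3.642×10^10 m, i.e. 0.2435 AU.

0.243 AU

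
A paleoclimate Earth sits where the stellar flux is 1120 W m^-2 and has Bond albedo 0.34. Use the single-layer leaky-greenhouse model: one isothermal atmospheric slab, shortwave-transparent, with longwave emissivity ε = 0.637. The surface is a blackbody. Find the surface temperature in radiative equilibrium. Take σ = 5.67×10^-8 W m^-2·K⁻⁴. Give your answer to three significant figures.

At the top of the atmosphere, σT_e⁴ = S(1−α)/4 = 184.8 W m^-2, giving T_e = 238.9 K.
The surface balance (absorbed SW + ε·downward IR = σT_s⁴) with T_a⁴ = T_s⁴/2 reduces to T_s = T_e·[2/(2−ε)]^¼ = 263.0 K.

263 K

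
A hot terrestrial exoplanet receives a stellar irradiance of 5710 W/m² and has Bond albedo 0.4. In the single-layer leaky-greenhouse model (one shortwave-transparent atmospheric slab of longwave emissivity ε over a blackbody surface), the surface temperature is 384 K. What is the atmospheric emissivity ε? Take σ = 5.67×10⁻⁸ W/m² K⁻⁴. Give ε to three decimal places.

0.611

Effective temperature: T_e = [S(1−α)/(4σ)]^(1/4) = 350.6 K.
Since (2−ε)/2 = (T_e/T_s)⁴ = 0.6947, ε = 0.6105.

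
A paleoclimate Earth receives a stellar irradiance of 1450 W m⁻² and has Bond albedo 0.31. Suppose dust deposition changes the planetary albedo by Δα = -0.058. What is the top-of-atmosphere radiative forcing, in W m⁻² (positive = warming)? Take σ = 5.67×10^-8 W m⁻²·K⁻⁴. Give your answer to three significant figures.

TOA radiative forcing: ΔF = −S·Δα/4 = −1450·(-0.058)/4 = 21.03 W m⁻².

21.0 W m⁻²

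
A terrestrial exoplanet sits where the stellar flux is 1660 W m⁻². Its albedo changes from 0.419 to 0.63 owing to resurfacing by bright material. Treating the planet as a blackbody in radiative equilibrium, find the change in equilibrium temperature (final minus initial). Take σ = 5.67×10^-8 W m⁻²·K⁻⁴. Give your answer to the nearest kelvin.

-27 kelvin

With α = 0.419, T₁ = 255.4 K.
With α = 0.63, T₂ = 228.1 K.
Change: 228.1 − 255.4 = -27.24 K.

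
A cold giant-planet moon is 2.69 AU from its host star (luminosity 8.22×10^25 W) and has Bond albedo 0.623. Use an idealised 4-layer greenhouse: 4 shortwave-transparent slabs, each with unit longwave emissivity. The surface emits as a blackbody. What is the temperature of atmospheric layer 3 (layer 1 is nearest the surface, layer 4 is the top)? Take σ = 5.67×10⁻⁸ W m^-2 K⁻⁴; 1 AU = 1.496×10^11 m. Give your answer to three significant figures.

d = 2.69 × 1.496×10^11 m = 4.024×10^11 m.
Flux at the orbit: S = L/(4πd²) = 8.22×10^25/(4π·(4.02×10^11)²) = 40.39 W m^-2.
Top-of-atmosphere balance: σT_e⁴ = S(1−α)/4 = 3.807 W m^-2 → T_e = 90.52 K.
Each opaque layer satisfies 2T_j⁴ = T_{j−1}⁴ + T_{j+1}⁴, giving T_k⁴ = (N+1−k)T_e⁴.
With k = 3: T_3 = (4+1−3)^¼·90.52 K = 107.6 K.

108 kelvin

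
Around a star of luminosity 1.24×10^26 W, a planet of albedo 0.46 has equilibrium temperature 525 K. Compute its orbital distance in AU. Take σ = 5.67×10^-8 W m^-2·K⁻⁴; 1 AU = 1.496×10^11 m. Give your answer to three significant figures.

0.118 AU

The flux needed for this T is 4σT⁴/(1−0.46) = 31910 W m^-2.
Then d = [L/(4πS)]^(1/2) = 1.759×10^10 m, i.e. 0.1176 AU.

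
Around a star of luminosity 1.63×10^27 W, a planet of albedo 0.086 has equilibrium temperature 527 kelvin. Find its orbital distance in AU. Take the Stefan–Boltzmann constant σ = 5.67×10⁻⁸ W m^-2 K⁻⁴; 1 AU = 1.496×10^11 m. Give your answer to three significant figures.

Energy balance gives S = 4σT⁴/(1−α) = 19140 W m^-2.
From L = 4πd²S, d = √(1.63×10^27/(4π·19140)) = 8.232×10^10 m = 0.5503 AU.

0.550 AU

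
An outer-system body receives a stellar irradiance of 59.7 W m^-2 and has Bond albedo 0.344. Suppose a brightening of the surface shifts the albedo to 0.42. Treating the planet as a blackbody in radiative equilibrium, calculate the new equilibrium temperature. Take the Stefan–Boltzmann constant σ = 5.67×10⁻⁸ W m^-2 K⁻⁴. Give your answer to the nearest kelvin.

111 kelvin

New equilibrium: T₂ = [(1−0.42)·59.70/(4σ)]^(1/4) = 111.2 K.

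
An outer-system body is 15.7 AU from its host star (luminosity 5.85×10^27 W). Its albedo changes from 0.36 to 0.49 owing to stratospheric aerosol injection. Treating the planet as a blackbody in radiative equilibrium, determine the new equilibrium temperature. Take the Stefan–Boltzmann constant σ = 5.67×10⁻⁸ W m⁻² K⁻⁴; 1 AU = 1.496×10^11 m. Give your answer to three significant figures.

117 K

d = 15.7 × 1.496×10^11 m = 2.349×10^12 m.
S = L/(4πd²) = 84.39 W m⁻².
T₂ = [S(1−α₂)/(4σ)]^(1/4) = [84.39·0.51/(4σ)]^(1/4) = 117.4 K.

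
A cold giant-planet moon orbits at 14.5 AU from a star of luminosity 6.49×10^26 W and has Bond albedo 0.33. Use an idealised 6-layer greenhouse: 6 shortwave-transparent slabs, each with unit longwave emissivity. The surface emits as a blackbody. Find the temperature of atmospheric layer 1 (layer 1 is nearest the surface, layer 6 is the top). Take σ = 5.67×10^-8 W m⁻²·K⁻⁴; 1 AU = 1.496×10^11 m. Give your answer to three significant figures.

Orbital distance: d = 14.5 AU = 2.169×10^12 m.
Flux at the orbit: S = L/(4πd²) = 6.49×10^26/(4π·(2.17×10^12)²) = 10.98 W m⁻².
The effective emission temperature is T_e = [S(1−α)/(4σ)]^¼ = 75.46 K.
The net upward flux σT_e⁴ is constant between every pair of levels, so T_k⁴ = (N+1−k)T_e⁴.
With k = 1: T_1 = (6+1−1)^¼·75.46 K = 118.1 K.

118 K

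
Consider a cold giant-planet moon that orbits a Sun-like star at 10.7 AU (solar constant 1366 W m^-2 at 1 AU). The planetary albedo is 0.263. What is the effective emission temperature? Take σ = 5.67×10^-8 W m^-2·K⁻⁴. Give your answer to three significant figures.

78.9 kelvin

By the inverse-square law, S = 1366/10.7² = 11.93 W m^-2.
Absorbed flux (global mean): S(1−α)/4 = 11.93·0.737/4 = 2.198 W m^-2.
Set σT⁴ = 2.198 → T = (2.198/σ)^(1/4) = 78.91 K.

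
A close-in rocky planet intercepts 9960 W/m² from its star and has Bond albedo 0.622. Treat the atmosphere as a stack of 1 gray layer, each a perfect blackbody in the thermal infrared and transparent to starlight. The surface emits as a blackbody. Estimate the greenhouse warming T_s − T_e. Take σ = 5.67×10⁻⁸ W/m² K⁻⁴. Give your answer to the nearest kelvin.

68 kelvin

OLR = S(1−α)/4 = 941.2 W/m²; the top layer radiates at T_e = 358.9 K.
Surface: T_s = (2)^¼·T_e = 426.9 K.
Warming: T_s − T_e = 67.91 K.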